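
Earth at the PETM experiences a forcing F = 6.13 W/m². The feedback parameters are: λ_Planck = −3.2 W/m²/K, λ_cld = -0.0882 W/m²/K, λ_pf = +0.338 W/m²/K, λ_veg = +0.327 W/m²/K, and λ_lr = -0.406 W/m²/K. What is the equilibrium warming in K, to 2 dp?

2.02 K

Net feedback parameter λ = (−3.2) + (-0.0882) + (+0.338) + (+0.327) + (-0.406) = -3.0292 W/m²/K.
ΔT = −F/λ = −6.13/(-3.0292) = 2.02 K.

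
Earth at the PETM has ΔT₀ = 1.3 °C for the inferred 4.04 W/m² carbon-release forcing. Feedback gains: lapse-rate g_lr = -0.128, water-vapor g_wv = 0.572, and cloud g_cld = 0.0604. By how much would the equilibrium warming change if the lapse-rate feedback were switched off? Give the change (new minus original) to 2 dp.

0.91 °C

Original: g = 0.5044, ΔT = 1.3/(1−0.5044) = 2.6231 °C.
Without lapse-rate: g' = 0.6324, ΔT' = 1.3/(1−0.6324) = 3.5365 °C.
Change = 3.5365 − 2.6231 = 0.91 °C.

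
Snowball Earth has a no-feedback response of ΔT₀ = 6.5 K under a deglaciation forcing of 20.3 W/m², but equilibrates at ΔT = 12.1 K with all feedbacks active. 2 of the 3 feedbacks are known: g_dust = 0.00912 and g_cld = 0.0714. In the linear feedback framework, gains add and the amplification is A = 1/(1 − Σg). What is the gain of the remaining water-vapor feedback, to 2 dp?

0.38

Amplification A = ΔT/ΔT₀ = 12.1/6.5 = 1.862.
Total gain g = 1 − 1/A = 1 − 1/1.862 = 0.4629.
Known gains sum to 0.00912 + 0.0714 = 0.08052.
g_wv = 0.4629 − 0.08052 = 0.38.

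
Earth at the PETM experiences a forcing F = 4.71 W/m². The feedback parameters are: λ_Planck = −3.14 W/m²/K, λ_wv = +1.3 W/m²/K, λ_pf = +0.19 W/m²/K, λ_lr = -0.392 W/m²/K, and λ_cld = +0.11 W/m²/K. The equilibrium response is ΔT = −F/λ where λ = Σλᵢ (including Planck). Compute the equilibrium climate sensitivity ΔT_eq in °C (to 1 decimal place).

2.4 °C

Net feedback parameter λ = (−3.14) + (+1.3) + (+0.19) + (-0.392) + (+0.11) = -1.932 W/m²/K.
ΔT = −F/λ = −4.71/(-1.932) = 2.4 °C.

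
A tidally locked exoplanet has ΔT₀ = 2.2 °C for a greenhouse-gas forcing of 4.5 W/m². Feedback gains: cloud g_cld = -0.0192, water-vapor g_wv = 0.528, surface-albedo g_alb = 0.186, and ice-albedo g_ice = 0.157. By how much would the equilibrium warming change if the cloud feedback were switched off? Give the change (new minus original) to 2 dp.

2.21 °C

Original: g = 0.8518, ΔT = 2.2/(1−0.8518) = 14.8448 °C.
Without cloud: g' = 0.871, ΔT' = 2.2/(1−0.871) = 17.0543 °C.
Change = 17.0543 − 14.8448 = 2.21 °C.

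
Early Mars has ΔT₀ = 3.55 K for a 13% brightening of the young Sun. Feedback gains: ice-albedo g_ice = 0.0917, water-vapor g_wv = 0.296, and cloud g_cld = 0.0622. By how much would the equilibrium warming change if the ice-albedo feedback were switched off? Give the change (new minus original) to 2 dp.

Original: g = 0.4499, ΔT = 3.55/(1−0.4499) = 6.4534 K.
Without ice-albedo: g' = 0.3582, ΔT' = 3.55/(1−0.3582) = 5.5313 K.
Change = 5.5313 − 6.4534 = -0.92 K.

-0.92 K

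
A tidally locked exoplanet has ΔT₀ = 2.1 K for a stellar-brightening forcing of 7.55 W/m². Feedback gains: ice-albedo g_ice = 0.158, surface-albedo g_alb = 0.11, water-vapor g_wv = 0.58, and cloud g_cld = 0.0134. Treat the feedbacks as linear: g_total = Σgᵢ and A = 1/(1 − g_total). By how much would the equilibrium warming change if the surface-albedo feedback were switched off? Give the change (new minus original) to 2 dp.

-6.70 K

Original: g = 0.8614, ΔT = 2.1/(1−0.8614) = 15.1515 K.
Without surface-albedo: g' = 0.7514, ΔT' = 2.1/(1−0.7514) = 8.4473 K.
Change = 8.4473 − 15.1515 = -6.70 K.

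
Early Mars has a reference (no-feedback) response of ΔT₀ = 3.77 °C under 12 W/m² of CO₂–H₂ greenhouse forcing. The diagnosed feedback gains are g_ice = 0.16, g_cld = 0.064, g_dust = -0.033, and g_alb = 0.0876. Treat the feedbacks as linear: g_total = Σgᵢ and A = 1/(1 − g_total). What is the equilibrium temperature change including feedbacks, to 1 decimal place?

Total gain g = 0.16 + 0.064 − 0.033 + 0.0876 = 0.2786.
Amplification A = 1/(1 − 0.2786) = 1.386.
ΔT = 3.77 × 1.386 = 5.2 °C.

5.2 °C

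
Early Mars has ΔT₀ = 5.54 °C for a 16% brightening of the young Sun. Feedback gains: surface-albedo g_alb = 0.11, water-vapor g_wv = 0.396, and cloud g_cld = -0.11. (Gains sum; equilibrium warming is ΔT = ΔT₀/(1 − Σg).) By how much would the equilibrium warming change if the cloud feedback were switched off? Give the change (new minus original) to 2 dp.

Original: g = 0.396, ΔT = 5.54/(1−0.396) = 9.1722 °C.
Without cloud: g' = 0.506, ΔT' = 5.54/(1−0.506) = 11.2146 °C.
Change = 11.2146 − 9.1722 = 2.04 °C.

2.04 °C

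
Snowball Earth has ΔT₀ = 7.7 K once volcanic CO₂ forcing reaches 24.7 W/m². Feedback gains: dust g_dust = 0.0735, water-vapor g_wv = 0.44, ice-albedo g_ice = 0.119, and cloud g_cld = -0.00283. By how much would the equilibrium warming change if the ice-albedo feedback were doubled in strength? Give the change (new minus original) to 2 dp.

Original: g = 0.62967, ΔT = 7.7/(1−0.62967) = 20.7923 K.
With doubled ice-albedo: g' = 0.74867, ΔT' = 7.7/(1−0.74867) = 30.6370 K.
Change = 30.6370 − 20.7923 = 9.84 K.

9.84 K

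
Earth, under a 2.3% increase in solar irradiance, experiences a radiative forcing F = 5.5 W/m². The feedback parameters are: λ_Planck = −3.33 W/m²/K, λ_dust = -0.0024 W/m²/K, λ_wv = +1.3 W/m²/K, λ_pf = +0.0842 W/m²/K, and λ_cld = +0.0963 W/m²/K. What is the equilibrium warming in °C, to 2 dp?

Net feedback parameter λ = (−3.33) + (-0.0024) + (+1.3) + (+0.0842) + (+0.0963) = -1.8519 W/m²/K.
ΔT = −F/λ = −5.5/(-1.8519) = 2.97 °C.

2.97 °C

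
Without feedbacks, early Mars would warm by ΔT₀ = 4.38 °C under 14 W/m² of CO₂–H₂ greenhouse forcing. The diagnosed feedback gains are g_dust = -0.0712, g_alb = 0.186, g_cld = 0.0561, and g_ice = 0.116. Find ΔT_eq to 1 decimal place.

6.1 °C

Total gain g = -0.0712 + 0.186 + 0.0561 + 0.116 = 0.2869.
Amplification A = 1/(1 − 0.2869) = 1.402.
ΔT = 4.38 × 1.402 = 6.1 °C.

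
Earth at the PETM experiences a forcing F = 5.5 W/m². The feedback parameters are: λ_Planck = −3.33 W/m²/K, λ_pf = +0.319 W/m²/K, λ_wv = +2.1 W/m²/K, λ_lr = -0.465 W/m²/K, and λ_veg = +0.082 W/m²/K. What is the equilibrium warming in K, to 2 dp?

4.25 K

Net feedback parameter λ = (−3.33) + (+0.319) + (+2.1) + (-0.465) + (+0.082) = -1.294 W/m²/K.
ΔT = −F/λ = −5.5/(-1.294) = 4.25 K.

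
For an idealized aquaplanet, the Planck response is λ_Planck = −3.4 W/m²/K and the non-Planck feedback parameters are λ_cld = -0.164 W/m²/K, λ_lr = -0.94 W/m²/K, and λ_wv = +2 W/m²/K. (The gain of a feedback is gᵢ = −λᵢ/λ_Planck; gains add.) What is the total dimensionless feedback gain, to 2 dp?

Convert to gains: g_cld = -0.164/3.4 = -0.04824; g_lr = -0.94/3.4 = -0.2765; g_wv = 2/3.4 = 0.5882.
Total gain g = 0.26346.

0.26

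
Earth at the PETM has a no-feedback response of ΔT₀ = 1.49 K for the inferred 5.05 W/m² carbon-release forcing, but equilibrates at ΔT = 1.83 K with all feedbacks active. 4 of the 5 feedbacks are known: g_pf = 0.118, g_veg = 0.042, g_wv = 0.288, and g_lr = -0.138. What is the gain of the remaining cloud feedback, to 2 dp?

-0.12

Amplification A = ΔT/ΔT₀ = 1.83/1.49 = 1.228.
Total gain g = 1 − 1/A = 1 − 1/1.228 = 0.1857.
Known gains sum to 0.118 + 0.042 + 0.288 − 0.138 = 0.31.
g_cld = 0.1857 − 0.31 = -0.12.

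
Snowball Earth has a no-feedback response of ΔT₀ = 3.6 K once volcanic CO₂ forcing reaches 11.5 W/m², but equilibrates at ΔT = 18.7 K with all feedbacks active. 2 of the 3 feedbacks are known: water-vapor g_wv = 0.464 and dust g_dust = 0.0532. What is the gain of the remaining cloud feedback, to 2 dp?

0.29

Amplification A = ΔT/ΔT₀ = 18.7/3.6 = 5.194.
Total gain g = 1 − 1/A = 1 − 1/5.194 = 0.8075.
Known gains sum to 0.464 + 0.0532 = 0.5172.
g_cld = 0.8075 − 0.5172 = 0.29.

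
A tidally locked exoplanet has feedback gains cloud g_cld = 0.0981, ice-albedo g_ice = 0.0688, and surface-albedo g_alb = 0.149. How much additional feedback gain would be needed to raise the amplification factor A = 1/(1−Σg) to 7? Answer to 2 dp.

0.54

Current total gain = 0.3159.
Target gain for A = 7: g* = 1 − 1/7 = 0.8571.
Additional gain needed = 0.8571 − 0.3159 = 0.54.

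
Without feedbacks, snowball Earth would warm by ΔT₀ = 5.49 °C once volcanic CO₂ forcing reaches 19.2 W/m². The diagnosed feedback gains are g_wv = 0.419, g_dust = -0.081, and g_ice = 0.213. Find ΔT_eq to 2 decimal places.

Total gain g = 0.419 − 0.081 + 0.213 = 0.551.
Amplification A = 1/(1 − 0.551) = 2.227.
ΔT = 5.49 × 2.227 = 12.23 °C.

12.23 °C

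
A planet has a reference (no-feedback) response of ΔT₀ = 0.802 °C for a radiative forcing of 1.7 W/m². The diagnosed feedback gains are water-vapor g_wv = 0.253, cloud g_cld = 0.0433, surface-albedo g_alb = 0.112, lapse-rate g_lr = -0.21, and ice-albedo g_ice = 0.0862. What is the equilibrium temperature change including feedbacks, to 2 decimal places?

Total gain g = 0.253 + 0.0433 + 0.112 − 0.21 + 0.0862 = 0.2845.
Amplification A = 1/(1 − 0.2845) = 1.398.
ΔT = 0.802 × 1.398 = 1.12 °C.

1.12 °C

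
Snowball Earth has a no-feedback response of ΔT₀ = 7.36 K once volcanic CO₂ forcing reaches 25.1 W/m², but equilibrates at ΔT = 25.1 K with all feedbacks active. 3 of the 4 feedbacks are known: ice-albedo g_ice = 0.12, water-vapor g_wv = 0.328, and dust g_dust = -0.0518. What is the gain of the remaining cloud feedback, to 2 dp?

0.31

Amplification A = ΔT/ΔT₀ = 25.1/7.36 = 3.41.
Total gain g = 1 − 1/A = 1 − 1/3.41 = 0.7067.
Known gains sum to 0.12 + 0.328 − 0.0518 = 0.3962.
g_cld = 0.7067 − 0.3962 = 0.31.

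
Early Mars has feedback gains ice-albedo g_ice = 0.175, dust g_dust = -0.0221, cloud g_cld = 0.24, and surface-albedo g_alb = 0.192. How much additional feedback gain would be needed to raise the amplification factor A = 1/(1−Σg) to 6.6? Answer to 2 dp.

Current total gain = 0.5849.
Target gain for A = 6.6: g* = 1 − 1/6.6 = 0.8485.
Additional gain needed = 0.8485 − 0.5849 = 0.26.

0.26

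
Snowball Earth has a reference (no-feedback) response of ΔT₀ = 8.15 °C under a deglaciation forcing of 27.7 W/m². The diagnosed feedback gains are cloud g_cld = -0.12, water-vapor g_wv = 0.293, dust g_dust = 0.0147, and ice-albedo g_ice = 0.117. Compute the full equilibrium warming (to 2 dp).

11.72 °C

Total gain g = -0.12 + 0.293 + 0.0147 + 0.117 = 0.3047.
Amplification A = 1/(1 − 0.3047) = 1.438.
ΔT = 8.15 × 1.438 = 11.72 °C.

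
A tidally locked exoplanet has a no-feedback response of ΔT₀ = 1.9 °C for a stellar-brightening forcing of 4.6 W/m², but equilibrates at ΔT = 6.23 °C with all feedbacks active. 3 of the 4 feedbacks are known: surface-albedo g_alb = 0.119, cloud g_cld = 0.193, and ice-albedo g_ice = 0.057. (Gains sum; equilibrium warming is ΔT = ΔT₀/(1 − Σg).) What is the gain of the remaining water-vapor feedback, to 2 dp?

Amplification A = ΔT/ΔT₀ = 6.23/1.9 = 3.279.
Total gain g = 1 − 1/A = 1 − 1/3.279 = 0.695.
Known gains sum to 0.119 + 0.193 + 0.057 = 0.369.
g_wv = 0.695 − 0.369 = 0.33.

0.33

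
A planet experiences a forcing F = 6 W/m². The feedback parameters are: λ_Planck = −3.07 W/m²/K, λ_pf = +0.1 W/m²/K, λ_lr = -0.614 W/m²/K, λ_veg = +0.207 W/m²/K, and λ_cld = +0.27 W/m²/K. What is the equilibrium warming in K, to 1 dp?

Net feedback parameter λ = (−3.07) + (+0.1) + (-0.614) + (+0.207) + (+0.27) = -3.107 W/m²/K.
ΔT = −F/λ = −6/(-3.107) = 1.9 K.

1.9 K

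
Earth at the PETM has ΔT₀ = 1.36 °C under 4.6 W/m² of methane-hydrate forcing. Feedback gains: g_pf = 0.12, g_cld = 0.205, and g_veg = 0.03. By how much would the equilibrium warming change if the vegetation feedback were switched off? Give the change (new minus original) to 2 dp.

Original: g = 0.355, ΔT = 1.36/(1−0.355) = 2.1085 °C.
Without vegetation: g' = 0.325, ΔT' = 1.36/(1−0.325) = 2.0148 °C.
Change = 2.0148 − 2.1085 = -0.09 °C.

-0.09 °C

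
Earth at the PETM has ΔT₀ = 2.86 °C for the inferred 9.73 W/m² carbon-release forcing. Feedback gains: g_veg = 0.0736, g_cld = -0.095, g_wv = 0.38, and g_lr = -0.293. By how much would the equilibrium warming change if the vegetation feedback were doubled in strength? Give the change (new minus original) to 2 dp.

Original: g = 0.0656, ΔT = 2.86/(1−0.0656) = 3.0608 °C.
With doubled vegetation: g' = 0.1392, ΔT' = 2.86/(1−0.1392) = 3.3225 °C.
Change = 3.3225 − 3.0608 = 0.26 °C.

0.26 °C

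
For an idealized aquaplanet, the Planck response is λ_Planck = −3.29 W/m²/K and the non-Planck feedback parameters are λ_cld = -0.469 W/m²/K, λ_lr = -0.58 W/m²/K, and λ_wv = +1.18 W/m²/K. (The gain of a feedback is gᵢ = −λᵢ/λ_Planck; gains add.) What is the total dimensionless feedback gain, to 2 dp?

0.04

Convert to gains: g_cld = -0.469/3.29 = -0.1426; g_lr = -0.58/3.29 = -0.1763; g_wv = 1.18/3.29 = 0.3587.
Total gain g = 0.0398.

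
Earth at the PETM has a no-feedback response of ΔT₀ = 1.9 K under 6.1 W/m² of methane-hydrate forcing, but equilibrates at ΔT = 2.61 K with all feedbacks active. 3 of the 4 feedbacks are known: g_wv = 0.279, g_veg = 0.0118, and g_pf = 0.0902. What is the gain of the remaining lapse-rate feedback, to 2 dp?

Amplification A = ΔT/ΔT₀ = 2.61/1.9 = 1.374.
Total gain g = 1 − 1/A = 1 − 1/1.374 = 0.2722.
Known gains sum to 0.279 + 0.0118 + 0.0902 = 0.381.
g_lr = 0.2722 − 0.381 = -0.11.

-0.11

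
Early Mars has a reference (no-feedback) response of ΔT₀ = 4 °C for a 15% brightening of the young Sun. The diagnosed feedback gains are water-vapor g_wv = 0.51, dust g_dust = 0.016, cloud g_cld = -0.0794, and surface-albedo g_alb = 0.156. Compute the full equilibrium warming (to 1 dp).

Total gain g = 0.51 + 0.016 − 0.0794 + 0.156 = 0.6026.
Amplification A = 1/(1 − 0.6026) = 2.516.
ΔT = 4 × 2.516 = 10.1 °C.

10.1 °C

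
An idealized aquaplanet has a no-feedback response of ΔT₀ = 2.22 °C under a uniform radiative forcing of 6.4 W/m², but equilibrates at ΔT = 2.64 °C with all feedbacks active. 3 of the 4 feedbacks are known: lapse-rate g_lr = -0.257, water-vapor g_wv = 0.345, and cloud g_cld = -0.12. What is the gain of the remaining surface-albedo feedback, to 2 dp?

Amplification A = ΔT/ΔT₀ = 2.64/2.22 = 1.189.
Total gain g = 1 − 1/A = 1 − 1/1.189 = 0.159.
Known gains sum to -0.257 + 0.345 − 0.12 = -0.032.
g_alb = 0.159 + 0.032 = 0.19.

0.19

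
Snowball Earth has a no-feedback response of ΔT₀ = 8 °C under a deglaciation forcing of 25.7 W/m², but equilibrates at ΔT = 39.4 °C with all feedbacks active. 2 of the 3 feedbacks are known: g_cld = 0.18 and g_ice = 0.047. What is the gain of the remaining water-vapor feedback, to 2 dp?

0.57

Amplification A = ΔT/ΔT₀ = 39.4/8 = 4.925.
Total gain g = 1 − 1/A = 1 − 1/4.925 = 0.797.
Known gains sum to 0.18 + 0.047 = 0.227.
g_wv = 0.797 − 0.227 = 0.57.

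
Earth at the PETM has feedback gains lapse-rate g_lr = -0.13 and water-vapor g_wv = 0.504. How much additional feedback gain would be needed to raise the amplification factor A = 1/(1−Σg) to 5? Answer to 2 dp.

0.43

Current total gain = 0.374.
Target gain for A = 5: g* = 1 − 1/5 = 0.8.
Additional gain needed = 0.8 − 0.374 = 0.43.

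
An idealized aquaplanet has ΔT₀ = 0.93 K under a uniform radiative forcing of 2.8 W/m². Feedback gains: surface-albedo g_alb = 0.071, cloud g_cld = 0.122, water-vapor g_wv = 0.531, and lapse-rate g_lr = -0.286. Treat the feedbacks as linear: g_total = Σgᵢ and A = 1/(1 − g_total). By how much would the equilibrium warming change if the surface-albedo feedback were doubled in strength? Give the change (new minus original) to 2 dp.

0.24 K

Original: g = 0.438, ΔT = 0.93/(1−0.438) = 1.6548 K.
With doubled surface-albedo: g' = 0.509, ΔT' = 0.93/(1−0.509) = 1.8941 K.
Change = 1.8941 − 1.6548 = 0.24 K.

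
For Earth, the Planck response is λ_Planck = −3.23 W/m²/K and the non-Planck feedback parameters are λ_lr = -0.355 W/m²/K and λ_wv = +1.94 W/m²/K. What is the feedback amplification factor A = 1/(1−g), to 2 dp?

Convert to gains: g_lr = -0.355/3.23 = -0.1099; g_wv = 1.94/3.23 = 0.6006.
Total gain g = 0.4907.
A = 1/(1 − 0.4907) = 1.96.

1.96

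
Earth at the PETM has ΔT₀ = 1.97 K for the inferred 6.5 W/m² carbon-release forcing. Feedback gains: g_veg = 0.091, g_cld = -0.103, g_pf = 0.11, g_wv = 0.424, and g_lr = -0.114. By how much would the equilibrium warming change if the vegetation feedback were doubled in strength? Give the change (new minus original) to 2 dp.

0.60 K

Original: g = 0.408, ΔT = 1.97/(1−0.408) = 3.3277 K.
With doubled vegetation: g' = 0.499, ΔT' = 1.97/(1−0.499) = 3.9321 K.
Change = 3.9321 − 3.3277 = 0.60 K.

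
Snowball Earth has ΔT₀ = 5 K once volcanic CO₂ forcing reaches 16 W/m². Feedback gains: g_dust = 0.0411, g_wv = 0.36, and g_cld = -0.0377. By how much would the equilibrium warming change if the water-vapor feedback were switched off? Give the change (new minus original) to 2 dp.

-2.84 K

Original: g = 0.3634, ΔT = 5/(1−0.3634) = 7.8542 K.
Without water-vapor: g' = 0.0034, ΔT' = 5/(1−0.0034) = 5.0171 K.
Change = 5.0171 − 7.8542 = -2.84 K.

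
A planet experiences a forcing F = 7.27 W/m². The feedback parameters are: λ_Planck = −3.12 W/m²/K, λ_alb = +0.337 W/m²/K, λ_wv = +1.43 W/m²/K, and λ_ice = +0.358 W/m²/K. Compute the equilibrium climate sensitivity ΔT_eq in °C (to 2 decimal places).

7.31 °C

Net feedback parameter λ = (−3.12) + (+0.337) + (+1.43) + (+0.358) = -0.995 W/m²/K.
ΔT = −F/λ = −7.27/(-0.995) = 7.31 °C.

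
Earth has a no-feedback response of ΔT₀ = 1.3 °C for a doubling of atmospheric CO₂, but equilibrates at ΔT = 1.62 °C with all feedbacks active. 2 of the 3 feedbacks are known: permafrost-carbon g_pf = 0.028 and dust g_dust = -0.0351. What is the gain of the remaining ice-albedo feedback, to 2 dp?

0.20

Amplification A = ΔT/ΔT₀ = 1.62/1.3 = 1.246.
Total gain g = 1 − 1/A = 1 − 1/1.246 = 0.1974.
Known gains sum to 0.028 − 0.0351 = -0.0071.
g_ice = 0.1974 + 0.0071 = 0.20.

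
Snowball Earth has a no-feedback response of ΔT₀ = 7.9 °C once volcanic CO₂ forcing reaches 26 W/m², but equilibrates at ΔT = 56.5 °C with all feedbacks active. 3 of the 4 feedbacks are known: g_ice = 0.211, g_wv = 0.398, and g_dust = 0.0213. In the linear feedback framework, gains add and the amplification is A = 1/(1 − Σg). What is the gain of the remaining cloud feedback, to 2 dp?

0.23

Amplification A = ΔT/ΔT₀ = 56.5/7.9 = 7.152.
Total gain g = 1 − 1/A = 1 − 1/7.152 = 0.8602.
Known gains sum to 0.211 + 0.398 + 0.0213 = 0.6303.
g_cld = 0.8602 − 0.6303 = 0.23.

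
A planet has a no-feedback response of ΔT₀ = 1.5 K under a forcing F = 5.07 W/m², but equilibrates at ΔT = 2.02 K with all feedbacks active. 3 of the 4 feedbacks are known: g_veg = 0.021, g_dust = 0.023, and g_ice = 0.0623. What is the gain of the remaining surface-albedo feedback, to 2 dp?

0.15

Amplification A = ΔT/ΔT₀ = 2.02/1.5 = 1.347.
Total gain g = 1 − 1/A = 1 − 1/1.347 = 0.2576.
Known gains sum to 0.021 + 0.023 + 0.0623 = 0.1063.
g_alb = 0.2576 − 0.1063 = 0.15.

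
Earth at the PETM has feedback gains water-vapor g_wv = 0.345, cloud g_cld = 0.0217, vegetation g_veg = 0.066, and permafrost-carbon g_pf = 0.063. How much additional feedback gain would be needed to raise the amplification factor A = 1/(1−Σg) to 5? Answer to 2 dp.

Current total gain = 0.4957.
Target gain for A = 5: g* = 1 − 1/5 = 0.8.
Additional gain needed = 0.8 − 0.4957 = 0.30.

0.30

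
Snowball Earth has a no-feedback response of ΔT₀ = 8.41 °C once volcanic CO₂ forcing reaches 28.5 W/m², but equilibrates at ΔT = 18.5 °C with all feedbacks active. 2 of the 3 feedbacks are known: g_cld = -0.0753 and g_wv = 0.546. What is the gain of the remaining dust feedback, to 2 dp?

0.07

Amplification A = ΔT/ΔT₀ = 18.5/8.41 = 2.2.
Total gain g = 1 − 1/A = 1 − 1/2.2 = 0.5455.
Known gains sum to -0.0753 + 0.546 = 0.4707.
g_dust = 0.5455 − 0.4707 = 0.07.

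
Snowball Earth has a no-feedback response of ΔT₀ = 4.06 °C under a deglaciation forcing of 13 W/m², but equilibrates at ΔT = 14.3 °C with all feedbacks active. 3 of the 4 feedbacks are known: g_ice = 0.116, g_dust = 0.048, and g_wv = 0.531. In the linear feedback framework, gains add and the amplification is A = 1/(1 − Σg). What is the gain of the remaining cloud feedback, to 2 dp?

0.02

Amplification A = ΔT/ΔT₀ = 14.3/4.06 = 3.522.
Total gain g = 1 − 1/A = 1 − 1/3.522 = 0.7161.
Known gains sum to 0.116 + 0.048 + 0.531 = 0.695.
g_cld = 0.7161 − 0.695 = 0.02.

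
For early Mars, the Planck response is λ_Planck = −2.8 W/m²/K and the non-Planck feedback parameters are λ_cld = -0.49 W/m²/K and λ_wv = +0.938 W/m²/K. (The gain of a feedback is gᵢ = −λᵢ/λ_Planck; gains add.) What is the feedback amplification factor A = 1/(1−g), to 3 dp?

Convert to gains: g_cld = -0.49/2.8 = -0.175; g_wv = 0.938/2.8 = 0.335.
Total gain g = 0.16.
A = 1/(1 − 0.16) = 1.190.

1.190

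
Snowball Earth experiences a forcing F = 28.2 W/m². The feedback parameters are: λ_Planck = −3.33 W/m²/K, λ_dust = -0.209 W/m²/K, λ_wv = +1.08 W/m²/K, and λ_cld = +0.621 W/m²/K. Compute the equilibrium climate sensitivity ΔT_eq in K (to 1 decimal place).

Net feedback parameter λ = (−3.33) + (-0.209) + (+1.08) + (+0.621) = -1.838 W/m²/K.
ΔT = −F/λ = −28.2/(-1.838) = 15.3 K.

15.3 K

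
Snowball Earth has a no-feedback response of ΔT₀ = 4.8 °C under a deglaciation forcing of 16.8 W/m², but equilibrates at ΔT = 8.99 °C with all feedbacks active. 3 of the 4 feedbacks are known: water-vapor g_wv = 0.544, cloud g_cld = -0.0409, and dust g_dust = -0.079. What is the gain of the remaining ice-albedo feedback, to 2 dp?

0.04

Amplification A = ΔT/ΔT₀ = 8.99/4.8 = 1.873.
Total gain g = 1 − 1/A = 1 − 1/1.873 = 0.4661.
Known gains sum to 0.544 − 0.0409 − 0.079 = 0.4241.
g_ice = 0.4661 − 0.4241 = 0.04.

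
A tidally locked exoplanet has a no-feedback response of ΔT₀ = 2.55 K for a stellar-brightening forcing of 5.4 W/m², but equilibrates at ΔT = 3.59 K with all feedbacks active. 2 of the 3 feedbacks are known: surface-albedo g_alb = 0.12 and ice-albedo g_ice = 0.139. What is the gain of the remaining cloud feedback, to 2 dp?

Amplification A = ΔT/ΔT₀ = 3.59/2.55 = 1.408.
Total gain g = 1 − 1/A = 1 − 1/1.408 = 0.2898.
Known gains sum to 0.12 + 0.139 = 0.259.
g_cld = 0.2898 − 0.259 = 0.03.

0.03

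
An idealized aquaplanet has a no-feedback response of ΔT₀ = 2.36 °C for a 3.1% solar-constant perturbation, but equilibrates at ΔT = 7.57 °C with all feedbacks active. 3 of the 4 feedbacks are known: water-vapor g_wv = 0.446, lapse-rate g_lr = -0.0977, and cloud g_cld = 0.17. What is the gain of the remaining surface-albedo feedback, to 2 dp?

Amplification A = ΔT/ΔT₀ = 7.57/2.36 = 3.208.
Total gain g = 1 − 1/A = 1 − 1/3.208 = 0.6883.
Known gains sum to 0.446 − 0.0977 + 0.17 = 0.5183.
g_alb = 0.6883 − 0.5183 = 0.17.

0.17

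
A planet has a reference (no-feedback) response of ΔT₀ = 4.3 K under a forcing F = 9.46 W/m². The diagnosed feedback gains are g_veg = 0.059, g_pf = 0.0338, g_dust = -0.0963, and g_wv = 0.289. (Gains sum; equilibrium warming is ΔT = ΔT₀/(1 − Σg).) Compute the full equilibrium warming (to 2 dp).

6.02 K

Total gain g = 0.059 + 0.0338 − 0.0963 + 0.289 = 0.2855.
Amplification A = 1/(1 − 0.2855) = 1.4.
ΔT = 4.3 × 1.4 = 6.02 K.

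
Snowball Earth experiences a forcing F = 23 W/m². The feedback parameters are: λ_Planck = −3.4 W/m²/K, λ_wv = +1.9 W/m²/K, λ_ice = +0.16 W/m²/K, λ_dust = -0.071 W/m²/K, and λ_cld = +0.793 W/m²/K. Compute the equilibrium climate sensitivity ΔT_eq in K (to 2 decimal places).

Net feedback parameter λ = (−3.4) + (+1.9) + (+0.16) + (-0.071) + (+0.793) = -0.618 W/m²/K.
ΔT = −F/λ = −23/(-0.618) = 37.22 K.

37.22 K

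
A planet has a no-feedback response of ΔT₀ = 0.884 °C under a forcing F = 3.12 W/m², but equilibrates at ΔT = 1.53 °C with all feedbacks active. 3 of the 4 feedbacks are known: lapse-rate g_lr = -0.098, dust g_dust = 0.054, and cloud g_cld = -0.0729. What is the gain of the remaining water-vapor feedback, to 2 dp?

0.54

Amplification A = ΔT/ΔT₀ = 1.53/0.884 = 1.731.
Total gain g = 1 − 1/A = 1 − 1/1.731 = 0.4223.
Known gains sum to -0.098 + 0.054 − 0.0729 = -0.1169.
g_wv = 0.4223 + 0.1169 = 0.54.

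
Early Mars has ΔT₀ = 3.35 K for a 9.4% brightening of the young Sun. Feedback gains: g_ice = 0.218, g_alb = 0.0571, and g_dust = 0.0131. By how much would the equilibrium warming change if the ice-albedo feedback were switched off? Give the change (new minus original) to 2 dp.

-1.10 K

Original: g = 0.2882, ΔT = 3.35/(1−0.2882) = 4.7064 K.
Without ice-albedo: g' = 0.0702, ΔT' = 3.35/(1−0.0702) = 3.6029 K.
Change = 3.6029 − 4.7064 = -1.10 K.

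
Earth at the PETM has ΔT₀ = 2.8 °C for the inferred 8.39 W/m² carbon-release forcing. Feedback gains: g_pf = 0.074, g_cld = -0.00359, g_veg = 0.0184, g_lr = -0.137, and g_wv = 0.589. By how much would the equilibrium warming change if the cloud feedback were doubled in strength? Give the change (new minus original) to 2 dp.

Original: g = 0.54081, ΔT = 2.8/(1−0.54081) = 6.0977 °C.
With doubled cloud: g' = 0.53722, ΔT' = 2.8/(1−0.53722) = 6.0504 °C.
Change = 6.0504 − 6.0977 = -0.05 °C.

-0.05 °C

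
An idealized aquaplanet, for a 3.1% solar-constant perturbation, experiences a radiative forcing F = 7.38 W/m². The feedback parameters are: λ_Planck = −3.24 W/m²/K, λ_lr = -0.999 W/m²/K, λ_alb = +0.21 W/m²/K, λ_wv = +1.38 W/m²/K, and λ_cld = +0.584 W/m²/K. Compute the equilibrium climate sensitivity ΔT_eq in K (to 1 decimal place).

Net feedback parameter λ = (−3.24) + (-0.999) + (+0.21) + (+1.38) + (+0.584) = -2.065 W/m²/K.
ΔT = −F/λ = −7.38/(-2.065) = 3.6 K.

3.6 K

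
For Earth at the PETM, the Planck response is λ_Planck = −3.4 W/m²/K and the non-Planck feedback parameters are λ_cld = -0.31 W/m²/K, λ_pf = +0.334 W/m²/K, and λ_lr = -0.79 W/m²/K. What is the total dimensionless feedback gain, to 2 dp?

Convert to gains: g_cld = -0.31/3.4 = -0.09118; g_pf = 0.334/3.4 = 0.09824; g_lr = -0.79/3.4 = -0.2324.
Total gain g = -0.22534.

-0.23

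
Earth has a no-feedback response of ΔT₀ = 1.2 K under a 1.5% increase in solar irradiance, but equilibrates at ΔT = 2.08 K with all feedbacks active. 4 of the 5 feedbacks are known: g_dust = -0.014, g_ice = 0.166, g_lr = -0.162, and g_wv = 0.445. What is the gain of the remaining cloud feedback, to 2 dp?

Amplification A = ΔT/ΔT₀ = 2.08/1.2 = 1.733.
Total gain g = 1 − 1/A = 1 − 1/1.733 = 0.423.
Known gains sum to -0.014 + 0.166 − 0.162 + 0.445 = 0.435.
g_cld = 0.423 − 0.435 = -0.01.

-0.01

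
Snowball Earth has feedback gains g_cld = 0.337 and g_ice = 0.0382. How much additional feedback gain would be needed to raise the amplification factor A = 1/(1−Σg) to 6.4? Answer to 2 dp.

0.47

Current total gain = 0.3752.
Target gain for A = 6.4: g* = 1 − 1/6.4 = 0.8438.
Additional gain needed = 0.8438 − 0.3752 = 0.47.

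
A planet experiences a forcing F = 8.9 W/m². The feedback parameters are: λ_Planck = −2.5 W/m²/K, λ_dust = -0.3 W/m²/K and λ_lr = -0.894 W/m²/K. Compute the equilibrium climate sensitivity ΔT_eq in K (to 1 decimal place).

Net feedback parameter λ = (−2.5) + (-0.3) + (-0.894) = -3.694 W/m²/K.
ΔT = −F/λ = −8.9/(-3.694) = 2.4 K.

2.4 K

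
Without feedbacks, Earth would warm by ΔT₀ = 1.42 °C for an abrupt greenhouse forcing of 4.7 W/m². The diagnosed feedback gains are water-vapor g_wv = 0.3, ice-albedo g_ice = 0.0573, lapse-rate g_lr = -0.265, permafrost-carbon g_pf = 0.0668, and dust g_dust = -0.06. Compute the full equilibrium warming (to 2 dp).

Total gain g = 0.3 + 0.0573 − 0.265 + 0.0668 − 0.06 = 0.0991.
Amplification A = 1/(1 − 0.0991) = 1.11.
ΔT = 1.42 × 1.11 = 1.58 °C.

1.58 °C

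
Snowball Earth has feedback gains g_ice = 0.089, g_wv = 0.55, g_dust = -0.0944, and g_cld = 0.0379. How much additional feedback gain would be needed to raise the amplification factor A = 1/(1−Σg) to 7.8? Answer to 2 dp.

0.29

Current total gain = 0.5825.
Target gain for A = 7.8: g* = 1 − 1/7.8 = 0.8718.
Additional gain needed = 0.8718 − 0.5825 = 0.29.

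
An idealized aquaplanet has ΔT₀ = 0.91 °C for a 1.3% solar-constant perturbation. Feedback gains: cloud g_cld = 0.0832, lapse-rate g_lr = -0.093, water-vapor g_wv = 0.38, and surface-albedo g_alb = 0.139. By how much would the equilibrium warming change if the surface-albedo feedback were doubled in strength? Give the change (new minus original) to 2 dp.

Original: g = 0.5092, ΔT = 0.91/(1−0.5092) = 1.8541 °C.
With doubled surface-albedo: g' = 0.6482, ΔT' = 0.91/(1−0.6482) = 2.5867 °C.
Change = 2.5867 − 1.8541 = 0.73 °C.

0.73 °C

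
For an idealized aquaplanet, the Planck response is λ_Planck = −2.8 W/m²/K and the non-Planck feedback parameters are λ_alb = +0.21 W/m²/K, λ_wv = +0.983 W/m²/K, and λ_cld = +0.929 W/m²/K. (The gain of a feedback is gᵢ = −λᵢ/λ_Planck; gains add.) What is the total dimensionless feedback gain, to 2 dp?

0.76

Convert to gains: g_alb = 0.21/2.8 = 0.075; g_wv = 0.983/2.8 = 0.3511; g_cld = 0.929/2.8 = 0.3318.
Total gain g = 0.7579.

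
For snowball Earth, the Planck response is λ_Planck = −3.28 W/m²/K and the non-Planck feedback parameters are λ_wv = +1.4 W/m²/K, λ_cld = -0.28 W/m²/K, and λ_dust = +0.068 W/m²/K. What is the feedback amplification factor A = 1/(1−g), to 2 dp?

1.57

Convert to gains: g_wv = 1.4/3.28 = 0.4268; g_cld = -0.28/3.28 = -0.08537; g_dust = 0.068/3.28 = 0.02073.
Total gain g = 0.36216.
A = 1/(1 − 0.36216) = 1.57.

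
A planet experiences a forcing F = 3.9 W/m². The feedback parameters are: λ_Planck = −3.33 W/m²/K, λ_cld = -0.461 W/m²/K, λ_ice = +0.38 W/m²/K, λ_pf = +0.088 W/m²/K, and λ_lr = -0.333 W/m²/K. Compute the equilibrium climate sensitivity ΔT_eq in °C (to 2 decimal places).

Net feedback parameter λ = (−3.33) + (-0.461) + (+0.38) + (+0.088) + (-0.333) = -3.656 W/m²/K.
ΔT = −F/λ = −3.9/(-3.656) = 1.07 °C.

1.07 °C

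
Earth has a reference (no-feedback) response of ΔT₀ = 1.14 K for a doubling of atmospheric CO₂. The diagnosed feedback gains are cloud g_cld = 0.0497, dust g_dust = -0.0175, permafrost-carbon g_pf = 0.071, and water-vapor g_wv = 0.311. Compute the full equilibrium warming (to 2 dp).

1.95 K

Total gain g = 0.0497 − 0.0175 + 0.071 + 0.311 = 0.4142.
Amplification A = 1/(1 − 0.4142) = 1.707.
ΔT = 1.14 × 1.707 = 1.95 K.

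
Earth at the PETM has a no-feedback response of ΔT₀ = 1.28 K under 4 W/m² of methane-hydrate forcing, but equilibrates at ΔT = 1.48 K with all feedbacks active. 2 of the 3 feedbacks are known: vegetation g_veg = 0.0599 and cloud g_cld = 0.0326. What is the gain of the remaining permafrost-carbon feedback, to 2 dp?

Amplification A = ΔT/ΔT₀ = 1.48/1.28 = 1.156.
Total gain g = 1 − 1/A = 1 − 1/1.156 = 0.1349.
Known gains sum to 0.0599 + 0.0326 = 0.0925.
g_pf = 0.1349 − 0.0925 = 0.04.

0.04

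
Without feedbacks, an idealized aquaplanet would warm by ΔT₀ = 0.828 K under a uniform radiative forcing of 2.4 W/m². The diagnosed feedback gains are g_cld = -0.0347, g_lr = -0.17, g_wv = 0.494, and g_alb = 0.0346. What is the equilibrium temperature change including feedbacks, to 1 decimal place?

Total gain g = -0.0347 − 0.17 + 0.494 + 0.0346 = 0.3239.
Amplification A = 1/(1 − 0.3239) = 1.479.
ΔT = 0.828 × 1.479 = 1.2 K.

1.2 K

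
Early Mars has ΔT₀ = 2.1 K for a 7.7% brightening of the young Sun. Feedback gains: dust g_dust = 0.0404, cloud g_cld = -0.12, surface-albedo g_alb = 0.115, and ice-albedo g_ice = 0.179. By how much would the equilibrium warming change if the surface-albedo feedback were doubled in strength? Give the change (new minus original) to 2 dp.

0.46 K

Original: g = 0.2144, ΔT = 2.1/(1−0.2144) = 2.6731 K.
With doubled surface-albedo: g' = 0.3294, ΔT' = 2.1/(1−0.3294) = 3.1315 K.
Change = 3.1315 − 2.6731 = 0.46 K.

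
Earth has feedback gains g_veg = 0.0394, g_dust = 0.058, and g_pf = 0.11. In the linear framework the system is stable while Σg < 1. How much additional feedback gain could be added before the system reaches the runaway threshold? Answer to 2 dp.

Current total gain = 0.0394 + 0.058 + 0.11 = 0.2074.
Margin to runaway = 1 − 0.2074 = 0.79.

0.79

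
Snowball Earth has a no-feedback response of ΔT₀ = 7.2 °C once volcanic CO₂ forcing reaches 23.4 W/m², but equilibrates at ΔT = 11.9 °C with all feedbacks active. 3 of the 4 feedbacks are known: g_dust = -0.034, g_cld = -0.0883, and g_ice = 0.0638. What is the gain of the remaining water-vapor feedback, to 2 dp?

0.45

Amplification A = ΔT/ΔT₀ = 11.9/7.2 = 1.653.
Total gain g = 1 − 1/A = 1 − 1/1.653 = 0.395.
Known gains sum to -0.034 − 0.0883 + 0.0638 = -0.0585.
g_wv = 0.395 + 0.0585 = 0.45.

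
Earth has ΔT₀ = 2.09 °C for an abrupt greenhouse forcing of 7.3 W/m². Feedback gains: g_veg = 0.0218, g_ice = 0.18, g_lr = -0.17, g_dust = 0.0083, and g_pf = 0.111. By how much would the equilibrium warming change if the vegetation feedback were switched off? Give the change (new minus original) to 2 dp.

-0.06 °C

Original: g = 0.1511, ΔT = 2.09/(1−0.1511) = 2.4620 °C.
Without vegetation: g' = 0.1293, ΔT' = 2.09/(1−0.1293) = 2.4004 °C.
Change = 2.4004 − 2.4620 = -0.06 °C.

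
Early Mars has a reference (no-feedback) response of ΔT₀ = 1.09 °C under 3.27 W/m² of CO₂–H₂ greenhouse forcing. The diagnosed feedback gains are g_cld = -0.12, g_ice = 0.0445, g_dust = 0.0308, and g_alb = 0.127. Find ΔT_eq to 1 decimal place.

Total gain g = -0.12 + 0.0445 + 0.0308 + 0.127 = 0.0823.
Amplification A = 1/(1 − 0.0823) = 1.09.
ΔT = 1.09 × 1.09 = 1.2 °C.

1.2 °C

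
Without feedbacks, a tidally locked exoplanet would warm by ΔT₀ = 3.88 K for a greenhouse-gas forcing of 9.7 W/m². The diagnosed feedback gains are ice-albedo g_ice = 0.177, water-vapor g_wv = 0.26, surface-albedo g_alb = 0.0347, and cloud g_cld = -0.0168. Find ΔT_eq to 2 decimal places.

7.12 K

Total gain g = 0.177 + 0.26 + 0.0347 − 0.0168 = 0.4549.
Amplification A = 1/(1 − 0.4549) = 1.835.
ΔT = 3.88 × 1.835 = 7.12 K.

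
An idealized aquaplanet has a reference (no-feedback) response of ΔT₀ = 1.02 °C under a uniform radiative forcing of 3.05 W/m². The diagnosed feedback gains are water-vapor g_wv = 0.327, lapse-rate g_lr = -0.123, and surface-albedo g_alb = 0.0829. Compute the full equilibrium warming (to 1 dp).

Total gain g = 0.327 − 0.123 + 0.0829 = 0.2869.
Amplification A = 1/(1 − 0.2869) = 1.402.
ΔT = 1.02 × 1.402 = 1.4 °C.

1.4 °C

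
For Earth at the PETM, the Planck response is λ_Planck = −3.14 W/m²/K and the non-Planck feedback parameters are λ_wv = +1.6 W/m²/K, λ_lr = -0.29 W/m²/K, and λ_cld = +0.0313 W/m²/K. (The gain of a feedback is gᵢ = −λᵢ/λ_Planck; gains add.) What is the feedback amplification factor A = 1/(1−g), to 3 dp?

1.746

Convert to gains: g_wv = 1.6/3.14 = 0.5096; g_lr = -0.29/3.14 = -0.09236; g_cld = 0.0313/3.14 = 0.009968.
Total gain g = 0.427208.
A = 1/(1 − 0.427208) = 1.746.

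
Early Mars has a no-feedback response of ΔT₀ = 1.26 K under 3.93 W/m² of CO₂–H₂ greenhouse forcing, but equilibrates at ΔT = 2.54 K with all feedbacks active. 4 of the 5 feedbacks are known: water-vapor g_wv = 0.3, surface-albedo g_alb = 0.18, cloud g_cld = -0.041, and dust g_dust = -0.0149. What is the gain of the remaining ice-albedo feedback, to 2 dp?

Amplification A = ΔT/ΔT₀ = 2.54/1.26 = 2.016.
Total gain g = 1 − 1/A = 1 − 1/2.016 = 0.504.
Known gains sum to 0.3 + 0.18 − 0.041 − 0.0149 = 0.4241.
g_ice = 0.504 − 0.4241 = 0.08.

0.08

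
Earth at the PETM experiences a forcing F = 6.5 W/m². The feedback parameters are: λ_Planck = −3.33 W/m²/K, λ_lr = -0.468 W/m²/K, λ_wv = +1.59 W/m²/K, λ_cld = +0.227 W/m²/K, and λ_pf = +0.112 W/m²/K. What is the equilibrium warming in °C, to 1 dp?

3.5 °C

Net feedback parameter λ = (−3.33) + (-0.468) + (+1.59) + (+0.227) + (+0.112) = -1.869 W/m²/K.
ΔT = −F/λ = −6.5/(-1.869) = 3.5 °C.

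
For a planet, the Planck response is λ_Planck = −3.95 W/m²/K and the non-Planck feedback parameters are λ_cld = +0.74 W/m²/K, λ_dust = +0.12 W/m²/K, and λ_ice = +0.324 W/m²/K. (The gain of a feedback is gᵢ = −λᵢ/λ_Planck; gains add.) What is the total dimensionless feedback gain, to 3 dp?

Convert to gains: g_cld = 0.74/3.95 = 0.1873; g_dust = 0.12/3.95 = 0.03038; g_ice = 0.324/3.95 = 0.08203.
Total gain g = 0.29971.

0.300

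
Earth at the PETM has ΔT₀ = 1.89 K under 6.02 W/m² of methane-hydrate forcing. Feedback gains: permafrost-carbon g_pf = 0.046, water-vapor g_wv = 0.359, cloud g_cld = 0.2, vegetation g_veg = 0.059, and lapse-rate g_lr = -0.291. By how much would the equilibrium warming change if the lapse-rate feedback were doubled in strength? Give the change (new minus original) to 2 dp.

Original: g = 0.373, ΔT = 1.89/(1−0.373) = 3.0144 K.
With doubled lapse-rate: g' = 0.082, ΔT' = 1.89/(1−0.082) = 2.0588 K.
Change = 2.0588 − 3.0144 = -0.96 K.

-0.96 K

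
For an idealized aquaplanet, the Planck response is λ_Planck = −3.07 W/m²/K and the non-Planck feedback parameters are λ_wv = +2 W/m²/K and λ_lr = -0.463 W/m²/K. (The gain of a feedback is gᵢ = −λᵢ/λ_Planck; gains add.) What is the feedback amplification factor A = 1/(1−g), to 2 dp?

2.00

Convert to gains: g_wv = 2/3.07 = 0.6515; g_lr = -0.463/3.07 = -0.1508.
Total gain g = 0.5007.
A = 1/(1 − 0.5007) = 2.00.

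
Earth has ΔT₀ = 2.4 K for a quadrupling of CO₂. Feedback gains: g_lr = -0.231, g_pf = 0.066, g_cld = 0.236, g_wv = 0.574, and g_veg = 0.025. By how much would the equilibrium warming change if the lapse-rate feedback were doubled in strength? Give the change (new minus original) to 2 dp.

Original: g = 0.67, ΔT = 2.4/(1−0.67) = 7.2727 K.
With doubled lapse-rate: g' = 0.439, ΔT' = 2.4/(1−0.439) = 4.2781 K.
Change = 4.2781 − 7.2727 = -2.99 K.

-2.99 K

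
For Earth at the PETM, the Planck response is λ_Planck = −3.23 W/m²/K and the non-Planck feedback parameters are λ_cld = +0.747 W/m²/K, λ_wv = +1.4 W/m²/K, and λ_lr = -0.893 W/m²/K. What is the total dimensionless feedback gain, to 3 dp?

0.388

Convert to gains: g_cld = 0.747/3.23 = 0.2313; g_wv = 1.4/3.23 = 0.4334; g_lr = -0.893/3.23 = -0.2765.
Total gain g = 0.3882.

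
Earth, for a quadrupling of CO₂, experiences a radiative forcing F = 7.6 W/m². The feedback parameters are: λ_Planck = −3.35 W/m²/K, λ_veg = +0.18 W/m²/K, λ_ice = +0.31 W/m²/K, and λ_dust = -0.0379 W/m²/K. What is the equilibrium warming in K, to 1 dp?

2.6 K

Net feedback parameter λ = (−3.35) + (+0.18) + (+0.31) + (-0.0379) = -2.8979 W/m²/K.
ΔT = −F/λ = −7.6/(-2.8979) = 2.6 K.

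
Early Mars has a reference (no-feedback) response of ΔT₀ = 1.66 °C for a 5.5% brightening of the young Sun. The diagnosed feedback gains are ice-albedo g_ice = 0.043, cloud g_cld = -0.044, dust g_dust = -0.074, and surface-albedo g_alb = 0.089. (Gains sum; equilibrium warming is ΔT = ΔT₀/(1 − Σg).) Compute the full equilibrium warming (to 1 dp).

Total gain g = 0.043 − 0.044 − 0.074 + 0.089 = 0.014.
Amplification A = 1/(1 − 0.014) = 1.014.
ΔT = 1.66 × 1.014 = 1.7 °C.

1.7 °C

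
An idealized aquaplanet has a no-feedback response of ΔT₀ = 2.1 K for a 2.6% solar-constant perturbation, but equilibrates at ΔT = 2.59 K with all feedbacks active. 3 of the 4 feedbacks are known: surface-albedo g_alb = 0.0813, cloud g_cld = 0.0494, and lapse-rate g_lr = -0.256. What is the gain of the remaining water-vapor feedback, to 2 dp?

0.31

Amplification A = ΔT/ΔT₀ = 2.59/2.1 = 1.233.
Total gain g = 1 − 1/A = 1 − 1/1.233 = 0.189.
Known gains sum to 0.0813 + 0.0494 − 0.256 = -0.1253.
g_wv = 0.189 + 0.1253 = 0.31.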